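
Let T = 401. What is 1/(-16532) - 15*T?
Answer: -99439981/16532 ≈ -6015.0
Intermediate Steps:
1/(-16532) - 15*T = 1/(-16532) - 15*401 = -1/16532 - 6015 = -99439981/16532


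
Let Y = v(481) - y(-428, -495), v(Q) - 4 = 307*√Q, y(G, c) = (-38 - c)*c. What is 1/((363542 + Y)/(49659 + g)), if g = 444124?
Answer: 291213955863/347772703352 - 151591381*√481/347772703352 ≈ 0.82781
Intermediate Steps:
y(G, c) = c*(-38 - c)
v(Q) = 4 + 307*√Q
Y = 226219 + 307*√481 (Y = (4 + 307*√481) - (-1)*(-495)*(38 - 495) = (4 + 307*√481) - (-1)*(-495)*(-457) = (4 + 307*√481) - 1*(-226215) = (4 + 307*√481) + 226215 = 226219 + 307*√481 ≈ 2.3295e+5)
1/((363542 + Y)/(49659 + g)) = 1/((363542 + (226219 + 307*√481))/(49659 + 444124)) = 1/((589761 + 307*√481)/493783) = 1/((589761 + 307*√481)*(1/493783)) = 1/(589761/493783 + 307*√481/493783)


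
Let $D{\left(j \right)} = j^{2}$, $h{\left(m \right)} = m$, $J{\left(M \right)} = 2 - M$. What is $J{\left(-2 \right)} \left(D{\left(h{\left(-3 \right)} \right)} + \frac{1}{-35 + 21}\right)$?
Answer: $\frac{250}{7} \approx 35.714$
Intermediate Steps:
$J{\left(-2 \right)} \left(D{\left(h{\left(-3 \right)} \right)} + \frac{1}{-35 + 21}\right) = \left(2 - -2\right) \left(\left(-3\right)^{2} + \frac{1}{-35 + 21}\right) = \left(2 + 2\right) \left(9 + \frac{1}{-14}\right) = 4 \left(9 - \frac{1}{14}\right) = 4 \cdot \frac{125}{14} = \frac{250}{7}$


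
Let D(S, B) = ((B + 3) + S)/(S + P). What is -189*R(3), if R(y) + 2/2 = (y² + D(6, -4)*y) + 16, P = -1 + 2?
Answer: -4941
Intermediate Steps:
P = 1
D(S, B) = (3 + B + S)/(1 + S) (D(S, B) = ((B + 3) + S)/(S + 1) = ((3 + B) + S)/(1 + S) = (3 + B + S)/(1 + S))
R(y) = 15 + y² + 5*y/7 (R(y) = -1 + ((y² + ((3 - 4 + 6)/(1 + 6))*y) + 16) = -1 + ((y² + (5/7)*y) + 16) = -1 + ((y² + ((⅐)*5)*y) + 16) = -1 + ((y² + 5*y/7) + 16) = -1 + (16 + y² + 5*y/7) = 15 + y² + 5*y/7)
-189*R(3) = -189*(15 + 3² + (5/7)*3) = -189*(15 + 9 + 15/7) = -189*183/7 = -4941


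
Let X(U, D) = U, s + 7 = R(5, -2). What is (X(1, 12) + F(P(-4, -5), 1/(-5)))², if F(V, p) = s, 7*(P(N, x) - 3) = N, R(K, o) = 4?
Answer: 4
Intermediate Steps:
s = -3 (s = -7 + 4 = -3)
P(N, x) = 3 + N/7
F(V, p) = -3
(X(1, 12) + F(P(-4, -5), 1/(-5)))² = (1 - 3)² = (-2)² = 4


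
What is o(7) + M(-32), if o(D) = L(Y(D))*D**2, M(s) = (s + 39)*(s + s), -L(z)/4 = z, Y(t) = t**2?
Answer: -10052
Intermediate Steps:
L(z) = -4*z
M(s) = 2*s*(39 + s) (M(s) = (39 + s)*(2*s) = 2*s*(39 + s))
o(D) = -4*D**4 (o(D) = (-4*D**2)*D**2 = -4*D**4)
o(7) + M(-32) = -4*7**4 + 2*(-32)*(39 - 32) = -4*2401 + 2*(-32)*7 = -9604 - 448 = -10052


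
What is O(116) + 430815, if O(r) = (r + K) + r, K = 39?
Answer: 431086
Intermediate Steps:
O(r) = 39 + 2*r (O(r) = (r + 39) + r = (39 + r) + r = 39 + 2*r)
O(116) + 430815 = (39 + 2*116) + 430815 = (39 + 232) + 430815 = 271 + 430815 = 431086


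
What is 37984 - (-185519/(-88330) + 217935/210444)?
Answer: 117667999317449/3098086420 ≈ 37981.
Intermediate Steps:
37984 - (-185519/(-88330) + 217935/210444) = 37984 - (-185519*(-1/88330) + 217935*(1/210444)) = 37984 - (185519/88330 + 72645/70148) = 37984 - 1*9715259831/3098086420 = 37984 - 9715259831/3098086420 = 117667999317449/3098086420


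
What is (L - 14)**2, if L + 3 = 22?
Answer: 25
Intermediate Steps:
L = 19 (L = -3 + 22 = 19)
(L - 14)**2 = (19 - 14)**2 = 5**2 = 25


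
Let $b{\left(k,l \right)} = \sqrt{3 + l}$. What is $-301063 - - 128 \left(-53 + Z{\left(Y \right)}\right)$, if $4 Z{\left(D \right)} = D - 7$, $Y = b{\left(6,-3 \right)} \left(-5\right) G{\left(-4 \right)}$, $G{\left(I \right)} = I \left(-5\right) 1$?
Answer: $-308071$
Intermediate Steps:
$G{\left(I \right)} = - 5 I$ ($G{\left(I \right)} = - 5 I 1 = - 5 I$)
$Y = 0$ ($Y = \sqrt{3 - 3} \left(-5\right) \left(\left(-5\right) \left(-4\right)\right) = \sqrt{0} \left(-5\right) 20 = 0 \left(-5\right) 20 = 0 \cdot 20 = 0$)
$Z{\left(D \right)} = - \frac{7}{4} + \frac{D}{4}$ ($Z{\left(D \right)} = \frac{D - 7}{4} = \frac{-7 + D}{4} = - \frac{7}{4} + \frac{D}{4}$)
$-301063 - - 128 \left(-53 + Z{\left(Y \right)}\right) = -301063 - - 128 \left(-53 + \left(- \frac{7}{4} + \frac{1}{4} \cdot 0\right)\right) = -301063 - - 128 \left(-53 + \left(- \frac{7}{4} + 0\right)\right) = -301063 - - 128 \left(-53 - \frac{7}{4}\right) = -301063 - \left(-128\right) \left(- \frac{219}{4}\right) = -301063 - 7008 = -308071$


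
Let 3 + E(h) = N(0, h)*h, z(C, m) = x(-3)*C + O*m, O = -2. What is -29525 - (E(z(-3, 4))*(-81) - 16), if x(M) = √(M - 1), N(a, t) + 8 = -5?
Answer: -21328 + 6318*I ≈ -21328.0 + 6318.0*I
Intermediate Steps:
N(a, t) = -13 (N(a, t) = -8 - 5 = -13)
x(M) = √(-1 + M)
z(C, m) = -2*m + 2*I*C (z(C, m) = √(-1 - 3)*C - 2*m = √(-4)*C - 2*m = (2*I)*C - 2*m = 2*I*C - 2*m = -2*m + 2*I*C)
E(h) = -3 - 13*h
-29525 - (E(z(-3, 4))*(-81) - 16) = -29525 - ((-3 - 13*(-2*4 + 2*I*(-3)))*(-81) - 16) = -29525 - ((-3 - 13*(-8 - 6*I))*(-81) - 16) = -29525 - ((-3 + (104 + 78*I))*(-81) - 16) = -29525 - ((101 + 78*I)*(-81) - 16) = -29525 - ((-8181 - 6318*I) - 16) = -29525 - (-8197 - 6318*I) = -29525 + (8197 + 6318*I) = -21328 + 6318*I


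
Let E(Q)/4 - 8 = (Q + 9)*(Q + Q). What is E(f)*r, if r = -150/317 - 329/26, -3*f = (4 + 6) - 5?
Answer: 32025128/37089 ≈ 863.47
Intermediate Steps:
f = -5/3 (f = -((4 + 6) - 5)/3 = -(10 - 5)/3 = -⅓*5 = -5/3 ≈ -1.6667)
E(Q) = 32 + 8*Q*(9 + Q) (E(Q) = 32 + 4*((Q + 9)*(Q + Q)) = 32 + 4*((9 + Q)*(2*Q)) = 32 + 4*(2*Q*(9 + Q)) = 32 + 8*Q*(9 + Q))
r = -108193/8242 (r = -150*1/317 - 329*1/26 = -150/317 - 329/26 = -108193/8242 ≈ -13.127)
E(f)*r = (32 + 8*(-5/3)² + 72*(-5/3))*(-108193/8242) = (32 + 8*(25/9) - 120)*(-108193/8242) = (32 + 200/9 - 120)*(-108193/8242) = -592/9*(-108193/8242) = 32025128/37089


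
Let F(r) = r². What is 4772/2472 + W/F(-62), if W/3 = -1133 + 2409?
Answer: 1737899/593898 ≈ 2.9263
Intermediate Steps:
W = 3828 (W = 3*(-1133 + 2409) = 3*1276 = 3828)
4772/2472 + W/F(-62) = 4772/2472 + 3828/((-62)²) = 4772*(1/2472) + 3828/3844 = 1193/618 + 3828*(1/3844) = 1193/618 + 957/961 = 1737899/593898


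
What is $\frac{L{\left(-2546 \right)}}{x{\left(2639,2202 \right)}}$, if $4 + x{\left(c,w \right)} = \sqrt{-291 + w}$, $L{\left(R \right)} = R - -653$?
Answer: $- \frac{7572}{1895} - \frac{13251 \sqrt{39}}{1895} \approx -47.665$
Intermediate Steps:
$L{\left(R \right)} = 653 + R$ ($L{\left(R \right)} = R + 653 = 653 + R$)
$x{\left(c,w \right)} = -4 + \sqrt{-291 + w}$
$\frac{L{\left(-2546 \right)}}{x{\left(2639,2202 \right)}} = \frac{653 - 2546}{-4 + \sqrt{-291 + 2202}} = - \frac{1893}{-4 + \sqrt{1911}} = - \frac{1893}{-4 + 7 \sqrt{39}}$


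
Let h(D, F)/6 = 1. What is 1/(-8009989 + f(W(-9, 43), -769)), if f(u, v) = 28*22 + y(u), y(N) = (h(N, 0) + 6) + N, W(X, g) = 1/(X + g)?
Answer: -34/272318273 ≈ -1.2485e-7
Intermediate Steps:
h(D, F) = 6 (h(D, F) = 6*1 = 6)
y(N) = 12 + N (y(N) = (6 + 6) + N = 12 + N)
f(u, v) = 628 + u (f(u, v) = 28*22 + (12 + u) = 616 + (12 + u) = 628 + u)
1/(-8009989 + f(W(-9, 43), -769)) = 1/(-8009989 + (628 + 1/(-9 + 43))) = 1/(-8009989 + (628 + 1/34)) = 1/(-8009989 + 21353/34) = 1/(-272318273/34) = -34/272318273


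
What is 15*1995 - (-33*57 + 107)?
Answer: 31699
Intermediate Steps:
15*1995 - (-33*57 + 107) = 29925 - (-1881 + 107) = 29925 - 1*(-1774) = 29925 + 1774 = 31699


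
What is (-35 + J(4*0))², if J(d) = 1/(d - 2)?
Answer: 5041/4 ≈ 1260.3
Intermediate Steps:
J(d) = 1/(-2 + d)
(-35 + J(4*0))² = (-35 + 1/(-2 + 4*0))² = (-35 + 1/(-2 + 0))² = (-35 + 1/(-2))² = (-35 - ½)² = (-71/2)² = 5041/4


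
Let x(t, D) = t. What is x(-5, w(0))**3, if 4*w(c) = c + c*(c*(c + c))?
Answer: -125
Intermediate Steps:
w(c) = c**3/2 + c/4 (w(c) = (c + c*(c*(c + c)))/4 = (c + c*(c*(2*c)))/4 = (c + c*(2*c**2))/4 = (c + 2*c**3)/4 = c**3/2 + c/4)
x(-5, w(0))**3 = (-5)**3 = -125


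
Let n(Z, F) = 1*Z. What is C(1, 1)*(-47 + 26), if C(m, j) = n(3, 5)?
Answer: -63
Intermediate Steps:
n(Z, F) = Z
C(m, j) = 3
C(1, 1)*(-47 + 26) = 3*(-47 + 26) = 3*(-21) = -63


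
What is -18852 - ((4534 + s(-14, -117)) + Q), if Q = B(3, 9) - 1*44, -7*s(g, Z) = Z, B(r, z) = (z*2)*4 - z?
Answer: -163952/7 ≈ -23422.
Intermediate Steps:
B(r, z) = 7*z (B(r, z) = (2*z)*4 - z = 8*z - z = 7*z)
s(g, Z) = -Z/7
Q = 19 (Q = 7*9 - 1*44 = 63 - 44 = 19)
-18852 - ((4534 + s(-14, -117)) + Q) = -18852 - ((4534 - 1/7*(-117)) + 19) = -18852 - ((4534 + 117/7) + 19) = -18852 - (31855/7 + 19) = -18852 - 1*31988/7 = -18852 - 31988/7 = -163952/7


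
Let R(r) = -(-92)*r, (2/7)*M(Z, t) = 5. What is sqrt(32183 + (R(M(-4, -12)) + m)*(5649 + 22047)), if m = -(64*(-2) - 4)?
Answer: sqrt(48278615) ≈ 6948.3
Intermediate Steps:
M(Z, t) = 35/2 (M(Z, t) = (7/2)*5 = 35/2)
R(r) = 92*r
m = 132 (m = -(-128 - 4) = -1*(-132) = 132)
sqrt(32183 + (R(M(-4, -12)) + m)*(5649 + 22047)) = sqrt(32183 + (92*(35/2) + 132)*(5649 + 22047)) = sqrt(32183 + (1610 + 132)*27696) = sqrt(32183 + 1742*27696) = sqrt(32183 + 48246432) = sqrt(48278615)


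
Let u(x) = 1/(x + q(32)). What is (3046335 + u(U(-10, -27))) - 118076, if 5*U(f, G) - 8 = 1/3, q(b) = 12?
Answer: 120058622/41 ≈ 2.9283e+6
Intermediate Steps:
U(f, G) = 5/3 (U(f, G) = 8/5 + (⅕)/3 = 8/5 + (⅕)*(⅓) = 8/5 + 1/15 = 5/3)
u(x) = 1/(12 + x) (u(x) = 1/(x + 12) = 1/(12 + x))
(3046335 + u(U(-10, -27))) - 118076 = (3046335 + 1/(12 + 5/3)) - 118076 = (3046335 + 1/(41/3)) - 118076 = (3046335 + 3/41) - 118076 = 124899738/41 - 118076 = 120058622/41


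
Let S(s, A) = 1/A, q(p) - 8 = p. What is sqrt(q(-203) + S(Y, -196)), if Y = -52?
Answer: I*sqrt(38221)/14 ≈ 13.964*I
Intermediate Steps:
q(p) = 8 + p
sqrt(q(-203) + S(Y, -196)) = sqrt((8 - 203) + 1/(-196)) = sqrt(-195 - 1/196) = sqrt(-38221/196) = I*sqrt(38221)/14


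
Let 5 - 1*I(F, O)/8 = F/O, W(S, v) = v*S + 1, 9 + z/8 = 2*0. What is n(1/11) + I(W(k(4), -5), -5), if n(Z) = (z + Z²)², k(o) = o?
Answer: 380110373/73205 ≈ 5192.4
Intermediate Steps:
z = -72 (z = -72 + 8*(2*0) = -72 + 8*0 = -72 + 0 = -72)
W(S, v) = 1 + S*v (W(S, v) = S*v + 1 = 1 + S*v)
n(Z) = (-72 + Z²)²
I(F, O) = 40 - 8*F/O
n(1/11) + I(W(k(4), -5), -5) = (-72 + (1/11)²)² + (40 - 8*(1 + 4*(-5))/(-5)) = (-72 + (1/11)²)² + (40 - 8*(1 - 20)*(-⅕)) = (-72 + 1/121)² + (40 - 8*(-19)*(-⅕)) = (-8711/121)² + (40 - 152/5) = 75881521/14641 + 48/5 = 380110373/73205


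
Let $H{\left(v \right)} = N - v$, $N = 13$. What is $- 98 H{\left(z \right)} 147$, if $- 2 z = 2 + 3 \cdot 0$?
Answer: $-201684$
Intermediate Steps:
$z = -1$ ($z = - \frac{2 + 3 \cdot 0}{2} = - \frac{2 + 0}{2} = \left(- \frac{1}{2}\right) 2 = -1$)
$H{\left(v \right)} = 13 - v$
$- 98 H{\left(z \right)} 147 = - 98 \left(13 - -1\right) 147 = - 98 \left(13 + 1\right) 147 = \left(-98\right) 14 \cdot 147 = \left(-1372\right) 147 = -201684$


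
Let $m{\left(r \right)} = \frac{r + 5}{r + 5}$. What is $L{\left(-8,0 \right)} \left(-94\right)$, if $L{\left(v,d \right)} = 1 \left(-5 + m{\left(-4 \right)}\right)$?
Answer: $376$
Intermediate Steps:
$m{\left(r \right)} = 1$ ($m{\left(r \right)} = \frac{5 + r}{5 + r} = 1$)
$L{\left(v,d \right)} = -4$ ($L{\left(v,d \right)} = 1 \left(-5 + 1\right) = 1 \left(-4\right) = -4$)
$L{\left(-8,0 \right)} \left(-94\right) = \left(-4\right) \left(-94\right) = 376$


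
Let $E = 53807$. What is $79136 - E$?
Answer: $25329$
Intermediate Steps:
$79136 - E = 79136 - 53807 = 25329$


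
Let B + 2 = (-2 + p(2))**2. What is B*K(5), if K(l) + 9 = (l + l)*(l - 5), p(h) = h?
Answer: 18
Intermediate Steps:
K(l) = -9 + 2*l*(-5 + l) (K(l) = -9 + (l + l)*(l - 5) = -9 + (2*l)*(-5 + l) = -9 + 2*l*(-5 + l))
B = -2 (B = -2 + (-2 + 2)**2 = -2 + 0**2 = -2 + 0 = -2)
B*K(5) = -2*(-9 - 10*5 + 2*5**2) = -2*(-9 - 50 + 2*25) = -2*(-9 - 50 + 50) = -2*(-9) = 18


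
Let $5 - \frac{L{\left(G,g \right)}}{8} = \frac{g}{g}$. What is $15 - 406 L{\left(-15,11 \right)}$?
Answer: $-12977$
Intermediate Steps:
$L{\left(G,g \right)} = 32$ ($L{\left(G,g \right)} = 40 - 8 \frac{g}{g} = 40 - 8 = 32$)
$15 - 406 L{\left(-15,11 \right)} = 15 - 12992 = -12977$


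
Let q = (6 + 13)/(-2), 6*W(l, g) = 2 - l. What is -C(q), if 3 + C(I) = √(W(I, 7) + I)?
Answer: 3 - I*√273/6 ≈ 3.0 - 2.7538*I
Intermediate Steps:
W(l, g) = ⅓ - l/6 (W(l, g) = (2 - l)/6 = ⅓ - l/6)
q = -19/2 (q = 19*(-½) = -19/2 ≈ -9.5000)
C(I) = -3 + √(⅓ + 5*I/6) (C(I) = -3 + √((⅓ - I/6) + I) = -3 + √(⅓ + 5*I/6))
-C(q) = -(-3 + √(12 + 30*(-19/2))/6) = -(-3 + √(12 - 285)/6) = -(-3 + √(-273)/6) = -(-3 + (I*√273)/6) = -(-3 + I*√273/6) = 3 - I*√273/6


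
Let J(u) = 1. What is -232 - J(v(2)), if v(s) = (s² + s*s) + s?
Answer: -233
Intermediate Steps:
v(s) = s + 2*s² (v(s) = (s² + s²) + s = 2*s² + s = s + 2*s²)
-232 - J(v(2)) = -232 - 1*1 = -232 - 1 = -233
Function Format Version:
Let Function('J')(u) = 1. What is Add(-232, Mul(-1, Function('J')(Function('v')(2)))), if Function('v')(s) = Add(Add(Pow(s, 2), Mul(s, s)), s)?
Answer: -233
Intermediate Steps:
Function('v')(s) = Add(s, Mul(2, Pow(s, 2))) (Function('v')(s) = Add(Add(Pow(s, 2), Pow(s, 2)), s) = Add(Mul(2, Pow(s, 2)), s) = Add(s, Mul(2, Pow(s, 2))))
Add(-232, Mul(-1, Function('J')(Function('v')(2)))) = Add(-232, Mul(-1, 1)) = Add(-232, -1) = -233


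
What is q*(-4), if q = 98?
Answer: -392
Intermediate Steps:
q*(-4) = 98*(-4) = -392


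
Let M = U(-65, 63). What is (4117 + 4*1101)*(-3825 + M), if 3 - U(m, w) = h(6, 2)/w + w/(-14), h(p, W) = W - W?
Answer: -65057835/2 ≈ -3.2529e+7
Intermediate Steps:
h(p, W) = 0
U(m, w) = 3 + w/14 (U(m, w) = 3 - (0/w + w/(-14)) = 3 - (0 + w*(-1/14)) = 3 - (0 - w/14) = 3 - (-1)*w/14 = 3 + w/14)
M = 15/2 (M = 3 + (1/14)*63 = 3 + 9/2 = 15/2 ≈ 7.5000)
(4117 + 4*1101)*(-3825 + M) = (4117 + 4*1101)*(-3825 + 15/2) = (4117 + 4404)*(-7635/2) = 8521*(-7635/2) = -65057835/2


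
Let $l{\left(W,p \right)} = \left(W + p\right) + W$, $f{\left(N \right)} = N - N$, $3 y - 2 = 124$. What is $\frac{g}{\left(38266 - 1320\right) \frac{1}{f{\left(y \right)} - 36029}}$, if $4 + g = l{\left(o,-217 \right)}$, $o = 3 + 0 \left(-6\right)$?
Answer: $\frac{1106605}{5278} \approx 209.66$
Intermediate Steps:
$o = 3$ ($o = 3 + 0 = 3$)
$y = 42$ ($y = \frac{2}{3} + \frac{1}{3} \cdot 124 = \frac{2}{3} + \frac{124}{3} = 42$)
$f{\left(N \right)} = 0$
$l{\left(W,p \right)} = p + 2 W$
$g = -215$ ($g = -4 + \left(-217 + 2 \cdot 3\right) = -4 + \left(-217 + 6\right) = -4 - 211 = -215$)
$\frac{g}{\left(38266 - 1320\right) \frac{1}{f{\left(y \right)} - 36029}} = - \frac{215}{\left(38266 - 1320\right) \frac{1}{0 - 36029}} = - \frac{215}{36946 \frac{1}{-36029}} = - \frac{215}{36946 \left(- \frac{1}{36029}\right)} = - \frac{215}{- \frac{5278}{5147}} = \left(-215\right) \left(- \frac{5147}{5278}\right) = \frac{1106605}{5278}$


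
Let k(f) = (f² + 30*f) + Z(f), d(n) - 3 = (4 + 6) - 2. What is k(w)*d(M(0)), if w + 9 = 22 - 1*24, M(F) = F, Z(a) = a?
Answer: -2420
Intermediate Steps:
w = -11 (w = -9 + (22 - 1*24) = -9 + (22 - 24) = -9 - 2 = -11)
d(n) = 11 (d(n) = 3 + ((4 + 6) - 2) = 3 + (10 - 2) = 3 + 8 = 11)
k(f) = f² + 31*f (k(f) = (f² + 30*f) + f = f² + 31*f)
k(w)*d(M(0)) = -11*(31 - 11)*11 = -11*20*11 = -220*11 = -2420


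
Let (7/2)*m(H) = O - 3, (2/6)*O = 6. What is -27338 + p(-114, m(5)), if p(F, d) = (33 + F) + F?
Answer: -27533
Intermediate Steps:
O = 18 (O = 3*6 = 18)
m(H) = 30/7 (m(H) = 2*(18 - 3)/7 = (2/7)*15 = 30/7)
p(F, d) = 33 + 2*F
-27338 + p(-114, m(5)) = -27338 + (33 + 2*(-114)) = -27338 + (33 - 228) = -27338 - 195 = -27533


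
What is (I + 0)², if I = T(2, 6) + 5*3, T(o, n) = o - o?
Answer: 225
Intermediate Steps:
T(o, n) = 0
I = 15 (I = 0 + 5*3 = 0 + 15 = 15)
(I + 0)² = (15 + 0)² = 15² = 225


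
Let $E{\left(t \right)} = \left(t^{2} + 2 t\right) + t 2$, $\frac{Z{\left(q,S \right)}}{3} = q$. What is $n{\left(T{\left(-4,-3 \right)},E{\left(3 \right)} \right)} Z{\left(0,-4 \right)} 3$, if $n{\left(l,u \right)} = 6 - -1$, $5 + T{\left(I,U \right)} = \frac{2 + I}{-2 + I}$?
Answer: $0$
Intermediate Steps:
$Z{\left(q,S \right)} = 3 q$
$T{\left(I,U \right)} = -5 + \frac{2 + I}{-2 + I}$
$E{\left(t \right)} = t^{2} + 4 t$ ($E{\left(t \right)} = \left(t^{2} + 2 t\right) + 2 t = t^{2} + 4 t$)
$n{\left(l,u \right)} = 7$ ($n{\left(l,u \right)} = 6 + 1 = 7$)
$n{\left(T{\left(-4,-3 \right)},E{\left(3 \right)} \right)} Z{\left(0,-4 \right)} 3 = 7 \cdot 3 \cdot 0 \cdot 3 = 7 \cdot 0 \cdot 3 = 0 \cdot 3 = 0$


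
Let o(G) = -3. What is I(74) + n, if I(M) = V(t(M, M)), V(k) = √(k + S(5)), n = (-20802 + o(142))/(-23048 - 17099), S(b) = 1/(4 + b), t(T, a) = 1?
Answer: 1095/2113 + √10/3 ≈ 1.5723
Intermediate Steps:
n = 1095/2113 (n = (-20802 - 3)/(-23048 - 17099) = -20805/(-40147) = -20805*(-1/40147) = 1095/2113 ≈ 0.51822)
V(k) = √(⅑ + k) (V(k) = √(k + 1/(4 + 5)) = √(k + 1/9) = √(k + ⅑) = √(⅑ + k))
I(M) = √10/3 (I(M) = √(1 + 9*1)/3 = √(1 + 9)/3 = √10/3)
I(74) + n = √10/3 + 1095/2113 = 1095/2113 + √10/3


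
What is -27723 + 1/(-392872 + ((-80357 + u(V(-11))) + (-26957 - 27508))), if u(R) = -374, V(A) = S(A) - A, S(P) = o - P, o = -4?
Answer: -14639629165/528068 ≈ -27723.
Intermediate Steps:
S(P) = -4 - P
V(A) = -4 - 2*A (V(A) = (-4 - A) - A = -4 - 2*A)
-27723 + 1/(-392872 + ((-80357 + u(V(-11))) + (-26957 - 27508))) = -27723 + 1/(-392872 + ((-80357 - 374) + (-26957 - 27508))) = -27723 + 1/(-392872 + (-80731 - 54465)) = -27723 + 1/(-392872 - 135196) = -27723 + 1/(-528068) = -27723 - 1/528068 = -14639629165/528068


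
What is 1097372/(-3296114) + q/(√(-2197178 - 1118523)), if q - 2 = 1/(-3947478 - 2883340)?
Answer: -548686/1648057 - 13661635*I*√3315701/22648950073418 ≈ -0.33293 - 0.0010984*I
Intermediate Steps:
q = 13661635/6830818 (q = 2 + 1/(-3947478 - 2883340) = 2 + 1/(-6830818) = 2 - 1/6830818 = 13661635/6830818 ≈ 2.0000)
1097372/(-3296114) + q/(√(-2197178 - 1118523)) = 1097372/(-3296114) + 13661635/(6830818*(√(-2197178 - 1118523))) = 1097372*(-1/3296114) + 13661635/(6830818*(√(-3315701))) = -548686/1648057 + 13661635/(6830818*((I*√3315701))) = -548686/1648057 + 13661635*(-I*√3315701/3315701)/6830818 = -548686/1648057 - 13661635*I*√3315701/22648950073418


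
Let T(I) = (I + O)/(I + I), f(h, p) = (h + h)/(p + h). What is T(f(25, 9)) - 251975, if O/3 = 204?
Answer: -12588321/50 ≈ -2.5177e+5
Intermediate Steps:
O = 612 (O = 3*204 = 612)
f(h, p) = 2*h/(h + p) (f(h, p) = (2*h)/(h + p) = 2*h/(h + p))
T(I) = (612 + I)/(2*I) (T(I) = (I + 612)/(I + I) = (612 + I)/((2*I)) = (612 + I)*(1/(2*I)) = (612 + I)/(2*I))
T(f(25, 9)) - 251975 = (612 + 2*25/(25 + 9))/(2*((2*25/(25 + 9)))) - 251975 = (612 + 2*25/34)/(2*((2*25/34))) - 251975 = (612 + 2*25*(1/34))/(2*((2*25*(1/34)))) - 251975 = (612 + 25/17)/(2*(25/17)) - 251975 = (½)*(17/25)*(10429/17) - 251975 = 10429/50 - 251975 = -12588321/50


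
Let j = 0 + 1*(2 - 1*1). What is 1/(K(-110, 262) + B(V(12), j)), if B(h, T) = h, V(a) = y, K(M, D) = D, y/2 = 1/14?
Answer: 7/1835 ≈ 0.0038147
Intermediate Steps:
y = ⅐ (y = 2/14 = 2*(1/14) = ⅐ ≈ 0.14286)
V(a) = ⅐
j = 1 (j = 0 + 1*(2 - 1) = 0 + 1*1 = 0 + 1 = 1)
1/(K(-110, 262) + B(V(12), j)) = 1/(262 + ⅐) = 1/(1835/7) = 7/1835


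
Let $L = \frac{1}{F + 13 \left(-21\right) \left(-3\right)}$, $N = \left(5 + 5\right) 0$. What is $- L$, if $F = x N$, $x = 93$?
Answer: $- \frac{1}{819} \approx -0.001221$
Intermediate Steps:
$N = 0$ ($N = 10 \cdot 0 = 0$)
$F = 0$ ($F = 93 \cdot 0 = 0$)
$L = \frac{1}{819}$ ($L = \frac{1}{0 + 13 \left(-21\right) \left(-3\right)} = \frac{1}{0 - -819} = \frac{1}{0 + 819} = \frac{1}{819} \approx 0.001221$)
$- L = \left(-1\right) \frac{1}{819} = - \frac{1}{819}$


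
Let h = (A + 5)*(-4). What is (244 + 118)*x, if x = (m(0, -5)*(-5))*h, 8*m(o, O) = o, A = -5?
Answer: 0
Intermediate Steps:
m(o, O) = o/8
h = 0 (h = (-5 + 5)*(-4) = 0*(-4) = 0)
x = 0 (x = (((⅛)*0)*(-5))*0 = (0*(-5))*0 = 0*0 = 0)
(244 + 118)*x = (244 + 118)*0 = 362*0 = 0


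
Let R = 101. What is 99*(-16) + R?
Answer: -1483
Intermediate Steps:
99*(-16) + R = 99*(-16) + 101 = -1584 + 101 = -1483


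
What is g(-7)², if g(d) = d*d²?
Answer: 117649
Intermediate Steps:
g(d) = d³
g(-7)² = ((-7)³)² = (-343)² = 117649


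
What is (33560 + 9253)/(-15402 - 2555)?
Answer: -42813/17957 ≈ -2.3842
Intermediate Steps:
(33560 + 9253)/(-15402 - 2555) = 42813/(-17957) = 42813*(-1/17957) = -42813/17957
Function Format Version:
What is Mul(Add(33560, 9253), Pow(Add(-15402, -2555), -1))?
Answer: Rational(-42813, 17957) ≈ -2.3842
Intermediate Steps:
Mul(Add(33560, 9253), Pow(Add(-15402, -2555), -1)) = Mul(42813, Pow(-17957, -1)) = Mul(42813, Rational(-1, 17957)) = Rational(-42813, 17957)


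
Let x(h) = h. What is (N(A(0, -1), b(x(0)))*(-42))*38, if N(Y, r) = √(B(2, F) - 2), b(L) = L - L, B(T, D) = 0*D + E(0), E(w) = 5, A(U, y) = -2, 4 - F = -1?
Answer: -1596*√3 ≈ -2764.4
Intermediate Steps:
F = 5 (F = 4 - 1*(-1) = 4 + 1 = 5)
B(T, D) = 5 (B(T, D) = 0*D + 5 = 0 + 5 = 5)
b(L) = 0
N(Y, r) = √3 (N(Y, r) = √(5 - 2) = √3)
(N(A(0, -1), b(x(0)))*(-42))*38 = (√3*(-42))*38 = -42*√3*38 = -1596*√3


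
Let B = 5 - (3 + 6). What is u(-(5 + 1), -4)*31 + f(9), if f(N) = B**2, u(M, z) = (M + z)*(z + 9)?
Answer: -1534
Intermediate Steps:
u(M, z) = (9 + z)*(M + z) (u(M, z) = (M + z)*(9 + z) = (9 + z)*(M + z))
B = -4 (B = 5 - 1*9 = 5 - 9 = -4)
f(N) = 16 (f(N) = (-4)**2 = 16)
u(-(5 + 1), -4)*31 + f(9) = ((-4)**2 + 9*(-(5 + 1)) + 9*(-4) - (5 + 1)*(-4))*31 + 16 = (16 + 9*(-1*6) - 36 - 1*6*(-4))*31 + 16 = (16 + 9*(-6) - 36 - 6*(-4))*31 + 16 = (16 - 54 - 36 + 24)*31 + 16 = -50*31 + 16 = -1550 + 16 = -1534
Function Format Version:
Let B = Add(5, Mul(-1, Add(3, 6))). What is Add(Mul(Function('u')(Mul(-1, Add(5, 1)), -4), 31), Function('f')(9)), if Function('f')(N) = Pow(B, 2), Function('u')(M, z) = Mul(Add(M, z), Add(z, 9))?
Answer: -1534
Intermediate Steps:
Function('u')(M, z) = Mul(Add(9, z), Add(M, z)) (Function('u')(M, z) = Mul(Add(M, z), Add(9, z)) = Mul(Add(9, z), Add(M, z)))
B = -4 (B = Add(5, Mul(-1, 9)) = Add(5, -9) = -4)
Function('f')(N) = 16 (Function('f')(N) = Pow(-4, 2) = 16)
Add(Mul(Function('u')(Mul(-1, Add(5, 1)), -4), 31), Function('f')(9)) = Add(Mul(Add(Pow(-4, 2), Mul(9, Mul(-1, Add(5, 1))), Mul(9, -4), Mul(Mul(-1, Add(5, 1)), -4)), 31), 16) = Add(Mul(Add(16, Mul(9, Mul(-1, 6)), -36, Mul(Mul(-1, 6), -4)), 31), 16) = Add(Mul(Add(16, Mul(9, -6), -36, Mul(-6, -4)), 31), 16) = Add(Mul(Add(16, -54, -36, 24), 31), 16) = Add(Mul(-50, 31), 16) = Add(-1550, 16) = -1534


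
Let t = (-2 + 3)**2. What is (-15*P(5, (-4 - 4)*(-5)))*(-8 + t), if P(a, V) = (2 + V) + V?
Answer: 8610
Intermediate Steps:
t = 1 (t = 1**2 = 1)
P(a, V) = 2 + 2*V
(-15*P(5, (-4 - 4)*(-5)))*(-8 + t) = (-15*(2 + 2*((-4 - 4)*(-5))))*(-8 + 1) = -15*(2 + 2*(-8*(-5)))*(-7) = -15*(2 + 2*40)*(-7) = -15*(2 + 80)*(-7) = -15*82*(-7) = -1230*(-7) = 8610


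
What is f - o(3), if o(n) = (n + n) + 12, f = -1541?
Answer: -1559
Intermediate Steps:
o(n) = 12 + 2*n (o(n) = 2*n + 12 = 12 + 2*n)
f - o(3) = -1541 - (12 + 2*3) = -1541 - (12 + 6) = -1541 - 1*18 = -1541 - 18 = -1559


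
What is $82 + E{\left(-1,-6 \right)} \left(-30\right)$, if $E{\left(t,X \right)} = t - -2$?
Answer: $52$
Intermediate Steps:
$E{\left(t,X \right)} = 2 + t$ ($E{\left(t,X \right)} = t + 2 = 2 + t$)
$82 + E{\left(-1,-6 \right)} \left(-30\right) = 82 + \left(2 - 1\right) \left(-30\right) = 82 + 1 \left(-30\right) = 82 - 30 = 52$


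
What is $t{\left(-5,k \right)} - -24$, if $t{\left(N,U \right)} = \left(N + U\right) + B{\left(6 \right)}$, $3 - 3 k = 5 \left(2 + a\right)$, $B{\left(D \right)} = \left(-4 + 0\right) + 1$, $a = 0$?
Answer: $\frac{41}{3} \approx 13.667$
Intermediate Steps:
$B{\left(D \right)} = -3$ ($B{\left(D \right)} = -4 + 1 = -3$)
$k = - \frac{7}{3}$ ($k = 1 - \frac{5 \left(2 + 0\right)}{3} = 1 - \frac{5 \cdot 2}{3} = 1 - \frac{10}{3} = - \frac{7}{3} \approx -2.3333$)
$t{\left(N,U \right)} = -3 + N + U$ ($t{\left(N,U \right)} = \left(N + U\right) - 3 = -3 + N + U$)
$t{\left(-5,k \right)} - -24 = \left(-3 - 5 - \frac{7}{3}\right) - -24 = - \frac{31}{3} + 24 = \frac{41}{3}$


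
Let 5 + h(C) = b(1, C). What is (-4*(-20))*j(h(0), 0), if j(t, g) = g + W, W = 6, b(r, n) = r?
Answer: 480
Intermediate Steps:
h(C) = -4 (h(C) = -5 + 1 = -4)
j(t, g) = 6 + g (j(t, g) = g + 6 = 6 + g)
(-4*(-20))*j(h(0), 0) = (-4*(-20))*(6 + 0) = 80*6 = 480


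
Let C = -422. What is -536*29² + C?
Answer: -451198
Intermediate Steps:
-536*29² + C = -536*29² - 422 = -536*841 - 422 = -450776 - 422 = -451198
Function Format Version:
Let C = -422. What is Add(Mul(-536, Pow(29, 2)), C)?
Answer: -451198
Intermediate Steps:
Add(Mul(-536, Pow(29, 2)), C) = Add(Mul(-536, Pow(29, 2)), -422) = Add(Mul(-536, 841), -422) = Add(-450776, -422) = -451198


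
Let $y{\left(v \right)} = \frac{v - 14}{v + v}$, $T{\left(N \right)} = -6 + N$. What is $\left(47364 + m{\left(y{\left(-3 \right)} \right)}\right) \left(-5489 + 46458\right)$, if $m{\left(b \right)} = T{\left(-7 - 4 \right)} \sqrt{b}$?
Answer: $1940455716 - \frac{696473 \sqrt{102}}{6} \approx 1.9393 \cdot 10^{9}$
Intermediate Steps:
$y{\left(v \right)} = \frac{-14 + v}{2 v}$
$m{\left(b \right)} = - 17 \sqrt{b}$ ($m{\left(b \right)} = \left(-6 - 11\right) \sqrt{b} = - 17 \sqrt{b}$)
$\left(47364 + m{\left(y{\left(-3 \right)} \right)}\right) \left(-5489 + 46458\right) = \left(47364 - 17 \sqrt{\frac{-14 - 3}{2 \left(-3\right)}}\right) \left(-5489 + 46458\right) = \left(47364 - 17 \sqrt{\frac{1}{2} \left(- \frac{1}{3}\right) \left(-17\right)}\right) 40969 = \left(47364 - 17 \sqrt{\frac{17}{6}}\right) 40969 = \left(47364 - 17 \frac{\sqrt{102}}{6}\right) 40969 = \left(47364 - \frac{17 \sqrt{102}}{6}\right) 40969 = 1940455716 - \frac{696473 \sqrt{102}}{6}$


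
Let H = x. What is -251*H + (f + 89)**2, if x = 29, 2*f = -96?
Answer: -5598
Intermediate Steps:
f = -48 (f = (1/2)*(-96) = -48)
H = 29
-251*H + (f + 89)**2 = -251*29 + (-48 + 89)**2 = -7279 + 41**2 = -7279 + 1681 = -5598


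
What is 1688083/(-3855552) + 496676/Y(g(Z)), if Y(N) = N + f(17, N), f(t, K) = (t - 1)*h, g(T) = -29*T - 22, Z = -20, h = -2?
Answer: 957036106747/1014010176 ≈ 943.81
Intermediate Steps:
g(T) = -22 - 29*T
f(t, K) = 2 - 2*t (f(t, K) = (t - 1)*(-2) = (-1 + t)*(-2) = 2 - 2*t)
Y(N) = -32 + N (Y(N) = N + (2 - 2*17) = N + (2 - 34) = N - 32 = -32 + N)
1688083/(-3855552) + 496676/Y(g(Z)) = 1688083/(-3855552) + 496676/(-32 + (-22 - 29*(-20))) = 1688083*(-1/3855552) + 496676/(-32 + (-22 + 580)) = -1688083/3855552 + 496676/(-32 + 558) = -1688083/3855552 + 496676/526 = -1688083/3855552 + 496676*(1/526) = -1688083/3855552 + 248338/263 = 957036106747/1014010176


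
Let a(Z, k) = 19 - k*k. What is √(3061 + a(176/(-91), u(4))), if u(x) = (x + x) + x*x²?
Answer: 2*I*√526 ≈ 45.869*I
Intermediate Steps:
u(x) = x³ + 2*x (u(x) = 2*x + x³ = x³ + 2*x)
a(Z, k) = 19 - k²
√(3061 + a(176/(-91), u(4))) = √(3061 + (19 - (4*(2 + 4²))²)) = √(3061 + (19 - (4*(2 + 16))²)) = √(3061 + (19 - (4*18)²)) = √(3061 + (19 - 1*72²)) = √(3061 + (19 - 1*5184)) = √(3061 + (19 - 5184)) = √(3061 - 5165) = √(-2104) = 2*I*√526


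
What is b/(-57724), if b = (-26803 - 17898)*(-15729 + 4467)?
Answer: -251711331/28862 ≈ -8721.2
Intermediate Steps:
b = 503422662 (b = -44701*(-11262) = 503422662)
b/(-57724) = 503422662/(-57724) = 503422662*(-1/57724) = -251711331/28862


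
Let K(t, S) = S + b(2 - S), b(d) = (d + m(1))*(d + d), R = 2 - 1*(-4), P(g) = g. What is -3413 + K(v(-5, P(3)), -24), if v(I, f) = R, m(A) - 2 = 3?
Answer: -1825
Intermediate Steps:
m(A) = 5 (m(A) = 2 + 3 = 5)
R = 6 (R = 2 + 4 = 6)
v(I, f) = 6
b(d) = 2*d*(5 + d) (b(d) = (d + 5)*(d + d) = (5 + d)*(2*d) = 2*d*(5 + d))
K(t, S) = S + 2*(2 - S)*(7 - S) (K(t, S) = S + 2*(2 - S)*(5 + (2 - S)) = S + 2*(2 - S)*(7 - S))
-3413 + K(v(-5, P(3)), -24) = -3413 + (-24 + 2*(-7 - 24)*(-2 - 24)) = -3413 + (-24 + 2*(-31)*(-26)) = -3413 + (-24 + 1612) = -3413 + 1588 = -1825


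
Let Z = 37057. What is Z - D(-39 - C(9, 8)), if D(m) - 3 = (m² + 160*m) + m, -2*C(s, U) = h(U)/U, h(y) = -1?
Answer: 10705199/256 ≈ 41817.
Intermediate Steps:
C(s, U) = 1/(2*U) (C(s, U) = -(-1)/(2*U) = 1/(2*U))
D(m) = 3 + m² + 161*m (D(m) = 3 + ((m² + 160*m) + m) = 3 + (m² + 161*m) = 3 + m² + 161*m)
Z - D(-39 - C(9, 8)) = 37057 - (3 + (-39 - 1/(2*8))² + 161*(-39 - 1/(2*8))) = 37057 - (3 + (-39 - 1*1/16)² + 161*(-39 - 1*1/16)) = 37057 - (3 + (-39 - 1/16)² + 161*(-39 - 1/16)) = 37057 - (3 + (-625/16)² + 161*(-625/16)) = 37057 - (3 + 390625/256 - 100625/16) = 37057 - 1*(-1218607/256) = 37057 + 1218607/256 = 10705199/256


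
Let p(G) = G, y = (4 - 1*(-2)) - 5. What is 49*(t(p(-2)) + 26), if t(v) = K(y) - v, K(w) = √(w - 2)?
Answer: 1372 + 49*I ≈ 1372.0 + 49.0*I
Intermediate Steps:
y = 1 (y = (4 + 2) - 5 = 6 - 5 = 1)
K(w) = √(-2 + w)
t(v) = I - v (t(v) = √(-2 + 1) - v = √(-1) - v = I - v)
49*(t(p(-2)) + 26) = 49*((I - 1*(-2)) + 26) = 49*((I + 2) + 26) = 49*((2 + I) + 26) = 49*(28 + I) = 1372 + 49*I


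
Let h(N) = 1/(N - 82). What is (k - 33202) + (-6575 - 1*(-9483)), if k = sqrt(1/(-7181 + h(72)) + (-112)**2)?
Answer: -30294 + sqrt(7187460651346)/23937 ≈ -30182.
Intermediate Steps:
h(N) = 1/(-82 + N)
k = sqrt(7187460651346)/23937 (k = sqrt(1/(-7181 + 1/(-82 + 72)) + (-112)**2) = sqrt(1/(-7181 + 1/(-10)) + 12544) = sqrt(1/(-7181 - 1/10) + 12544) = sqrt(1/(-71811/10) + 12544) = sqrt(-10/71811 + 12544) = sqrt(900797174/71811) = sqrt(7187460651346)/23937 ≈ 112.00)
(k - 33202) + (-6575 - 1*(-9483)) = (sqrt(7187460651346)/23937 - 33202) + (-6575 - 1*(-9483)) = (-33202 + sqrt(7187460651346)/23937) + (-6575 + 9483) = (-33202 + sqrt(7187460651346)/23937) + 2908 = -30294 + sqrt(7187460651346)/23937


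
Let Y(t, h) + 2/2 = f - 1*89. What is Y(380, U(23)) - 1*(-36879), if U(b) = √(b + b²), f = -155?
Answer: 36634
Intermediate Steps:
Y(t, h) = -245 (Y(t, h) = -1 + (-155 - 1*89) = -1 + (-155 - 89) = -1 - 244 = -245)
Y(380, U(23)) - 1*(-36879) = -245 - 1*(-36879) = -245 + 36879 = 36634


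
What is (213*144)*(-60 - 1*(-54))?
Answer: -184032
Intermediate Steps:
(213*144)*(-60 - 1*(-54)) = 30672*(-60 + 54) = 30672*(-6) = -184032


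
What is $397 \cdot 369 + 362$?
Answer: $146855$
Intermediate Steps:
$397 \cdot 369 + 362 = 146493 + 362 = 146855$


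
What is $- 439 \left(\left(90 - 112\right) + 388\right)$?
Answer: $-160674$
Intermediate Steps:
$- 439 \left(\left(90 - 112\right) + 388\right) = - 439 \left(-22 + 388\right) = \left(-439\right) 366 = -160674$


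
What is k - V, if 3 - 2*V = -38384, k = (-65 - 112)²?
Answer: 24271/2 ≈ 12136.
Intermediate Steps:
k = 31329 (k = (-177)² = 31329)
V = 38387/2 (V = 3/2 - ½*(-38384) = 3/2 + 19192 = 38387/2 ≈ 19194.)
k - V = 31329 - 1*38387/2 = 31329 - 38387/2 = 24271/2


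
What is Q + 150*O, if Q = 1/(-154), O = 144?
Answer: 3326399/154 ≈ 21600.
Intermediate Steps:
Q = -1/154 ≈ -0.0064935
Q + 150*O = -1/154 + 150*144 = -1/154 + 21600 = 3326399/154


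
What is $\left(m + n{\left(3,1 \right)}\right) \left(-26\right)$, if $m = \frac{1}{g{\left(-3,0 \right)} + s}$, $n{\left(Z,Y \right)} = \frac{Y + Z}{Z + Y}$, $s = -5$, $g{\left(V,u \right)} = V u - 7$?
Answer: $- \frac{143}{6} \approx -23.833$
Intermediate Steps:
$g{\left(V,u \right)} = -7 + V u$
$n{\left(Z,Y \right)} = 1$ ($n{\left(Z,Y \right)} = \frac{Y + Z}{Y + Z} = 1$)
$m = - \frac{1}{12}$ ($m = \frac{1}{\left(-7 - 0\right) - 5} = \frac{1}{\left(-7 + 0\right) - 5} = \frac{1}{-7 - 5} = \frac{1}{-12} = - \frac{1}{12} \approx -0.083333$)
$\left(m + n{\left(3,1 \right)}\right) \left(-26\right) = \left(- \frac{1}{12} + 1\right) \left(-26\right) = \frac{11}{12} \left(-26\right) = - \frac{143}{6}$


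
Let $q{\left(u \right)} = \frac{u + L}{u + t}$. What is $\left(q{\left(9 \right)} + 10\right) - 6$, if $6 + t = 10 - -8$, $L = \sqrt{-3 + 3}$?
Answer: $\frac{31}{7} \approx 4.4286$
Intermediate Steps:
$L = 0$ ($L = \sqrt{0} = 0$)
$t = 12$ ($t = -6 + \left(10 - -8\right) = -6 + \left(10 + 8\right) = -6 + 18 = 12$)
$q{\left(u \right)} = \frac{u}{12 + u}$ ($q{\left(u \right)} = \frac{u + 0}{u + 12} = \frac{u}{12 + u}$)
$\left(q{\left(9 \right)} + 10\right) - 6 = \left(\frac{9}{12 + 9} + 10\right) - 6 = \left(\frac{9}{21} + 10\right) - 6 = \left(9 \cdot \frac{1}{21} + 10\right) - 6 = \left(\frac{3}{7} + 10\right) - 6 = \frac{73}{7} - 6 = \frac{31}{7}$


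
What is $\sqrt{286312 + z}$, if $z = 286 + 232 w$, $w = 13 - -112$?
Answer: $\sqrt{315598} \approx 561.78$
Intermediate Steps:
$w = 125$ ($w = 13 + 112 = 125$)
$z = 29286$ ($z = 286 + 232 \cdot 125 = 286 + 29000 = 29286$)
$\sqrt{286312 + z} = \sqrt{286312 + 29286} = \sqrt{315598}$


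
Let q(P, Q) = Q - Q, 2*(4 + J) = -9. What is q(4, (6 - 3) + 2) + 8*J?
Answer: -68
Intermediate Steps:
J = -17/2 (J = -4 + (½)*(-9) = -4 - 9/2 = -17/2 ≈ -8.5000)
q(P, Q) = 0
q(4, (6 - 3) + 2) + 8*J = 0 + 8*(-17/2) = 0 - 68 = -68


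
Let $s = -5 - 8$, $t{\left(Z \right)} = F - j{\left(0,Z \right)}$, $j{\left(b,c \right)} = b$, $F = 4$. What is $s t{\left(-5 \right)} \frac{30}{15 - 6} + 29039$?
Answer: $\frac{86597}{3} \approx 28866.0$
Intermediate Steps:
$t{\left(Z \right)} = 4$ ($t{\left(Z \right)} = 4 - 0 = 4 + 0 = 4$)
$s = -13$
$s t{\left(-5 \right)} \frac{30}{15 - 6} + 29039 = \left(-13\right) 4 \frac{30}{15 - 6} + 29039 = - 52 \frac{30}{15 - 6} + 29039 = - 52 \cdot \frac{30}{9} + 29039 = - 52 \cdot 30 \cdot \frac{1}{9} + 29039 = \left(-52\right) \frac{10}{3} + 29039 = - \frac{520}{3} + 29039 = \frac{86597}{3}$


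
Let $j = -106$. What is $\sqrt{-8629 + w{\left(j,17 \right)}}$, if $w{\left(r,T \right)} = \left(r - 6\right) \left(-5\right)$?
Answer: $i \sqrt{8069} \approx 89.828 i$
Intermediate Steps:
$w{\left(r,T \right)} = 30 - 5 r$ ($w{\left(r,T \right)} = \left(-6 + r\right) \left(-5\right) = 30 - 5 r$)
$\sqrt{-8629 + w{\left(j,17 \right)}} = \sqrt{-8629 + \left(30 - -530\right)} = \sqrt{-8629 + \left(30 + 530\right)} = \sqrt{-8629 + 560} = \sqrt{-8069} = i \sqrt{8069}$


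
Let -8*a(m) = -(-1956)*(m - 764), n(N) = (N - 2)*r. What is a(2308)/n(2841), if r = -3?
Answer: 125836/2839 ≈ 44.324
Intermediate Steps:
n(N) = 6 - 3*N (n(N) = (N - 2)*(-3) = (-2 + N)*(-3) = 6 - 3*N)
a(m) = 186798 - 489*m/2 (a(m) = -(-1)*(-1956*(m - 764))/8 = -(-1)*(-1956*(-764 + m))/8 = -(-1)*(1494384 - 1956*m)/8 = -(-1494384 + 1956*m)/8 = 186798 - 489*m/2)
a(2308)/n(2841) = (186798 - 489/2*2308)/(6 - 3*2841) = (186798 - 564306)/(6 - 8523) = -377508/(-8517) = -377508*(-1/8517) = 125836/2839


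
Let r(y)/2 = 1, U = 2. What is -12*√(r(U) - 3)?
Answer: -12*I ≈ -12.0*I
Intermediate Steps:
r(y) = 2 (r(y) = 2*1 = 2)
-12*√(r(U) - 3) = -12*√(2 - 3) = -12*I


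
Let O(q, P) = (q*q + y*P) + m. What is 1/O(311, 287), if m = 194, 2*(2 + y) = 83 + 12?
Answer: 2/219947 ≈ 9.0931e-6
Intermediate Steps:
y = 91/2 (y = -2 + (83 + 12)/2 = -2 + (1/2)*95 = -2 + 95/2 = 91/2 ≈ 45.500)
O(q, P) = 194 + q**2 + 91*P/2 (O(q, P) = (q*q + 91*P/2) + 194 = (q**2 + 91*P/2) + 194 = 194 + q**2 + 91*P/2)
1/O(311, 287) = 1/(194 + 311**2 + (91/2)*287) = 1/(194 + 96721 + 26117/2) = 1/(219947/2) = 2/219947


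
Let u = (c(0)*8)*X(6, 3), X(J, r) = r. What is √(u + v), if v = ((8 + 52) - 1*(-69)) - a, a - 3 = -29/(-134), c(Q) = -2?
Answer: √1396682/134 ≈ 8.8195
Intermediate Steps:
a = 431/134 (a = 3 - 29/(-134) = 3 - 29*(-1/134) = 3 + 29/134 = 431/134 ≈ 3.2164)
u = -48 (u = -2*8*3 = -16*3 = -48)
v = 16855/134 (v = ((8 + 52) - 1*(-69)) - 1*431/134 = (60 + 69) - 431/134 = 129 - 431/134 = 16855/134 ≈ 125.78)
√(u + v) = √(-48 + 16855/134) = √(10423/134) = √1396682/134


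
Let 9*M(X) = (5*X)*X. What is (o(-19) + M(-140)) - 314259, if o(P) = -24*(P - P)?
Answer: -2730331/9 ≈ -3.0337e+5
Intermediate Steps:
M(X) = 5*X²/9 (M(X) = ((5*X)*X)/9 = (5*X²)/9 = 5*X²/9)
o(P) = 0 (o(P) = -24*0 = 0)
(o(-19) + M(-140)) - 314259 = (0 + (5/9)*(-140)²) - 314259 = (0 + (5/9)*19600) - 314259 = (0 + 98000/9) - 314259 = 98000/9 - 314259 = -2730331/9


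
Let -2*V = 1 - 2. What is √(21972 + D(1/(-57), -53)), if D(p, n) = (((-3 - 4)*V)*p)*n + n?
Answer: √284817030/114 ≈ 148.04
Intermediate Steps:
V = ½ (V = -(1 - 2)/2 = -½*(-1) = ½ ≈ 0.50000)
D(p, n) = n - 7*n*p/2 (D(p, n) = (((-3 - 4)*(½))*p)*n + n = ((-7*½)*p)*n + n = (-7*p/2)*n + n = -7*n*p/2 + n = n - 7*n*p/2)
√(21972 + D(1/(-57), -53)) = √(21972 + (½)*(-53)*(2 - 7/(-57))) = √(21972 + (½)*(-53)*(2 - 7*(-1/57))) = √(21972 + (½)*(-53)*(2 + 7/57)) = √(21972 + (½)*(-53)*(121/57)) = √(21972 - 6413/114) = √(2498395/114) = √284817030/114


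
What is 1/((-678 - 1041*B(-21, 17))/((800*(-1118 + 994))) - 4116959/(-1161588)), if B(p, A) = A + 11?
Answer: 14403691200/55380982061 ≈ 0.26008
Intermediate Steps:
B(p, A) = 11 + A
1/((-678 - 1041*B(-21, 17))/((800*(-1118 + 994))) - 4116959/(-1161588)) = 1/((-678 - 1041*(11 + 17))/((800*(-1118 + 994))) - 4116959/(-1161588)) = 1/((-678 - 1041*28)/((800*(-124))) - 4116959*(-1/1161588)) = 1/((-678 - 29148)/(-99200) + 4116959/1161588) = 1/(-29826*(-1/99200) + 4116959/1161588) = 1/(14913/49600 + 4116959/1161588) = 1/(55380982061/14403691200) = 14403691200/55380982061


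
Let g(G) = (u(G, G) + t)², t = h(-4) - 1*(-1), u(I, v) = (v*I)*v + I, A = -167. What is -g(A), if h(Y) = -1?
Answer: -21693517216900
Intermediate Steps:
u(I, v) = I + I*v² (u(I, v) = (I*v)*v + I = I*v² + I = I + I*v²)
t = 0 (t = -1 - 1*(-1) = -1 + 1 = 0)
g(G) = G²*(1 + G²)² (g(G) = (G*(1 + G²) + 0)² = (G*(1 + G²))² = G²*(1 + G²)²)
-g(A) = -(-167)²*(1 + (-167)²)² = -27889*(1 + 27889)² = -27889*27890² = -27889*777852100 = -1*21693517216900 = -21693517216900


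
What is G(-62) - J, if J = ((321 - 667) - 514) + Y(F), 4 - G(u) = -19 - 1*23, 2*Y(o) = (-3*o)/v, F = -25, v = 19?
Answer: 34353/38 ≈ 904.03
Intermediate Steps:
Y(o) = -3*o/38 (Y(o) = (-3*o/19)/2 = -3*o/38)
G(u) = 46 (G(u) = 4 - (-19 - 1*23) = 4 - (-19 - 23) = 4 - 1*(-42) = 4 + 42 = 46)
J = -32605/38 (J = ((321 - 667) - 514) - 3/38*(-25) = (-346 - 514) + 75/38 = -860 + 75/38 = -32605/38 ≈ -858.03)
G(-62) - J = 46 - 1*(-32605/38) = 46 + 32605/38 = 34353/38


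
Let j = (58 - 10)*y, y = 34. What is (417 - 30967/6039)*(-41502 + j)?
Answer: -11018721280/671 ≈ -1.6421e+7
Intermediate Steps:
j = 1632 (j = (58 - 10)*34 = 48*34 = 1632)
(417 - 30967/6039)*(-41502 + j) = (417 - 30967/6039)*(-41502 + 1632) = (417 - 30967*1/6039)*(-39870) = (417 - 30967/6039)*(-39870) = (2487296/6039)*(-39870) = -11018721280/671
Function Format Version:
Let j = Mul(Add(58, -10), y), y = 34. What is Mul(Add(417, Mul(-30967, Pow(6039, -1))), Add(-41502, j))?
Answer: Rational(-11018721280, 671) ≈ -1.6421e+7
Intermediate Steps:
j = 1632 (j = Mul(Add(58, -10), 34) = Mul(48, 34) = 1632)
Mul(Add(417, Mul(-30967, Pow(6039, -1))), Add(-41502, j)) = Mul(Add(417, Mul(-30967, Pow(6039, -1))), Add(-41502, 1632)) = Mul(Add(417, Mul(-30967, Rational(1, 6039))), -39870) = Mul(Add(417, Rational(-30967, 6039)), -39870) = Mul(Rational(2487296, 6039), -39870) = Rational(-11018721280, 671)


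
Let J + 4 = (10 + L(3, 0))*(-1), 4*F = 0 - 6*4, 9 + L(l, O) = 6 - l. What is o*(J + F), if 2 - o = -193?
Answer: -2730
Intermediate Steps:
L(l, O) = -3 - l (L(l, O) = -9 + (6 - l) = -3 - l)
o = 195 (o = 2 - 1*(-193) = 2 + 193 = 195)
F = -6 (F = (0 - 6*4)/4 = (0 - 24)/4 = (¼)*(-24) = -6)
J = -8 (J = -4 + (10 + (-3 - 1*3))*(-1) = -4 + (10 + (-3 - 3))*(-1) = -4 + (10 - 6)*(-1) = -4 + 4*(-1) = -4 - 4 = -8)
o*(J + F) = 195*(-8 - 6) = 195*(-14) = -2730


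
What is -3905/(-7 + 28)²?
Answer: -3905/441 ≈ -8.8549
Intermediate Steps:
-3905/(-7 + 28)² = -3905/(21²) = -3905/441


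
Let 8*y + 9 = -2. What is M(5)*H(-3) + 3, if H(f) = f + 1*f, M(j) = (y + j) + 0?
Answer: -75/4 ≈ -18.750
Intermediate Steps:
y = -11/8 (y = -9/8 + (⅛)*(-2) = -9/8 - ¼ = -11/8 ≈ -1.3750)
M(j) = -11/8 + j (M(j) = (-11/8 + j) + 0 = -11/8 + j)
H(f) = 2*f (H(f) = f + f = 2*f)
M(5)*H(-3) + 3 = (-11/8 + 5)*(2*(-3)) + 3 = (29/8)*(-6) + 3 = -87/4 + 3 = -75/4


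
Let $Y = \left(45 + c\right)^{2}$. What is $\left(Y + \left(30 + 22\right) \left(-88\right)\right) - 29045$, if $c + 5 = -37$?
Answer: $-33612$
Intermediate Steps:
$c = -42$ ($c = -5 - 37 = -42$)
$Y = 9$ ($Y = \left(45 - 42\right)^{2} = 3^{2} = 9$)
$\left(Y + \left(30 + 22\right) \left(-88\right)\right) - 29045 = \left(9 + \left(30 + 22\right) \left(-88\right)\right) - 29045 = \left(9 + 52 \left(-88\right)\right) - 29045 = \left(9 - 4576\right) - 29045 = -4567 - 29045 = -33612$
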